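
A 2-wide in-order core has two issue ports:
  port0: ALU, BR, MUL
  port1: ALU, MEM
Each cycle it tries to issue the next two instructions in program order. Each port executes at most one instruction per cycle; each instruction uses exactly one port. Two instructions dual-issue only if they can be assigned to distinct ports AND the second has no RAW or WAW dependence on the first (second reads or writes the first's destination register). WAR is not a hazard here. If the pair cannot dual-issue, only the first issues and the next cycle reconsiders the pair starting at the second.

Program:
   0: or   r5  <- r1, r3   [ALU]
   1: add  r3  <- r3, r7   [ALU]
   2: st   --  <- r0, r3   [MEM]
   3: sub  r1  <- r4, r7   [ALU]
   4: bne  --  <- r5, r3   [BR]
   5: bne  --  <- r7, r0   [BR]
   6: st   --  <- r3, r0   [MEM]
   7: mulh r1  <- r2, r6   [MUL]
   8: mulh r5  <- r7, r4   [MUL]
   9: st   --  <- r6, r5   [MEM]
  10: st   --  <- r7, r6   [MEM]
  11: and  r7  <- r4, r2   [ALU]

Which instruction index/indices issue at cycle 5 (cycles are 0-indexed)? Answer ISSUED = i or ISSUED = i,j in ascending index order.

ISSUED = 8

c0: i0/i1 or.ALU+add.ALU  2-wide
c1: i2/i3 st.MEM+sub.ALU  2-wide
c2: i4 bne.BR  no-port BR/BR
c3: i5/i6 bne.BR+st.MEM  2-wide
c4: i7 mulh.MUL  no-port MUL/MUL
c5: i8 mulh.MUL  RAW r5
c6: i9 st.MEM  no-port MEM/MEM
c7: i10/i11 st.MEM+and.ALU  2-wide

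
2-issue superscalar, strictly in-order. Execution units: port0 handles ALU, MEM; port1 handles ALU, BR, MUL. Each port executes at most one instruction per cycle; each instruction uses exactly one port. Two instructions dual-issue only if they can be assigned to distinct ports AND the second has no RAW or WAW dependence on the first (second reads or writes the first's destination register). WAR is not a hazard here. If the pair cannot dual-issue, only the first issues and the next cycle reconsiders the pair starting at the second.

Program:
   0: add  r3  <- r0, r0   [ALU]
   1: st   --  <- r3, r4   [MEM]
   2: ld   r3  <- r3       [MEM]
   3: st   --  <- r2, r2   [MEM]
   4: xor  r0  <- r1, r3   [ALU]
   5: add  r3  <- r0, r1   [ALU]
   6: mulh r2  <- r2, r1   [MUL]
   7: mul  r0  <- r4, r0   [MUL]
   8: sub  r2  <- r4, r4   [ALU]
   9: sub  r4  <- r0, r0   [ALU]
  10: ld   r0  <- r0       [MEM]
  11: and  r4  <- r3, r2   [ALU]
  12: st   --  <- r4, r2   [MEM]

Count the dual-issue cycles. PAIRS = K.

0. add @i0  | RAW r3
1. st @i1  | no-port MEM/MEM
2. ld @i2  | no-port MEM/MEM
3. st/xor @i3+i4  | 2-wide
4. add/mulh @i5+i6  | 2-wide
5. mul/sub @i7+i8  | 2-wide
6. sub/ld @i9+i10  | 2-wide
7. and @i11  | RAW r4
8. st @i12  | tail

PAIRS = 4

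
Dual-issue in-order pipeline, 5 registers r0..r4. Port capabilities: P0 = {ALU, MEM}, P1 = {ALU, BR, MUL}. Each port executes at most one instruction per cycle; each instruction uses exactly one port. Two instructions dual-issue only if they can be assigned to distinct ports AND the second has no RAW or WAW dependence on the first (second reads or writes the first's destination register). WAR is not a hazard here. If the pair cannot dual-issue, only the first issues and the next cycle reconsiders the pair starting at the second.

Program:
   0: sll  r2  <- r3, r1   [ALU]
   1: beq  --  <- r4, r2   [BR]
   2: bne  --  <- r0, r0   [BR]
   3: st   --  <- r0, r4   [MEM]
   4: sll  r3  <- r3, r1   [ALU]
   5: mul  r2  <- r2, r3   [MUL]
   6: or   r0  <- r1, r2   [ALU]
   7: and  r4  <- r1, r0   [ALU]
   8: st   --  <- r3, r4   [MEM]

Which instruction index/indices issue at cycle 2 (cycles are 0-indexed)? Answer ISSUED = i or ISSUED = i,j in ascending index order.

ISSUED = 2,3

  cy0 -> i0 (sll) RAW r2
  cy1 -> i1 (beq) no-port BR/BR
  cy2 -> i2,i3 (bne/st) 2-wide
  cy3 -> i4 (sll) RAW r3
  cy4 -> i5 (mul) RAW r2
  cy5 -> i6 (or) RAW r0
  cy6 -> i7 (and) RAW r4
  cy7 -> i8 (st) tail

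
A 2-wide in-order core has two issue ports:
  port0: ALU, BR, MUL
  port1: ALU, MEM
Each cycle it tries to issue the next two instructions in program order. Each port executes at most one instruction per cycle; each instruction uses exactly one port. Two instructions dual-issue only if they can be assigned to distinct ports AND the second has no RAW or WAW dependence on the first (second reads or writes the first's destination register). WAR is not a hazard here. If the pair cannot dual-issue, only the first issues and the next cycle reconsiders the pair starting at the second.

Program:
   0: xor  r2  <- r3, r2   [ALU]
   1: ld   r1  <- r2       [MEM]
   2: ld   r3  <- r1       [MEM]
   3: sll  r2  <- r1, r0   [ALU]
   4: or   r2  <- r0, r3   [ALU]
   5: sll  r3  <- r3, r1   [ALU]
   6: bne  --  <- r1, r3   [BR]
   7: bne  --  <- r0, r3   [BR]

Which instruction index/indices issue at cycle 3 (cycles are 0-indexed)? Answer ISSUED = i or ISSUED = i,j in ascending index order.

ISSUED = 4,5

[0] i0  xor.ALU  -- RAW r2
[1] i1  ld.MEM  -- no-port MEM/MEM
[2] i2+i3  ld.MEM;sll.ALU  -- 2-wide
[3] i4+i5  or.ALU;sll.ALU  -- 2-wide
[4] i6  bne.BR  -- no-port BR/BR
[5] i7  bne.BR  -- tail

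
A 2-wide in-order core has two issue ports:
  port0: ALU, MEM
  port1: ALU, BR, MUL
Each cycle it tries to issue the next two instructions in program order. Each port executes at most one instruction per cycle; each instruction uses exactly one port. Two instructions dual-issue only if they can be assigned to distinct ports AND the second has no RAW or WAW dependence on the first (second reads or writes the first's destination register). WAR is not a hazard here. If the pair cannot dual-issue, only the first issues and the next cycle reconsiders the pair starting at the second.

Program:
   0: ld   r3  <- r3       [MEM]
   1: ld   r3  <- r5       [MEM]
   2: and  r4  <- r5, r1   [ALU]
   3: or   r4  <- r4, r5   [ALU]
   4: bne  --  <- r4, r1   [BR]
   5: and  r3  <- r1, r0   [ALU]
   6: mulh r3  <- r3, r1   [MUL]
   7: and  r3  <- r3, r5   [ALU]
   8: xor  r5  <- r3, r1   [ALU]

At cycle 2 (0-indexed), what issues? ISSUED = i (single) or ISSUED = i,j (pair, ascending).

0. ld @i0  | no-port MEM/MEM
1. ld;and @i1&i2  | 2-wide
2. or @i3  | RAW r4
3. bne;and @i4&i5  | 2-wide
4. mulh @i6  | RAW+WAW r3
5. and @i7  | RAW r3
6. xor @i8  | tail

ISSUED = 3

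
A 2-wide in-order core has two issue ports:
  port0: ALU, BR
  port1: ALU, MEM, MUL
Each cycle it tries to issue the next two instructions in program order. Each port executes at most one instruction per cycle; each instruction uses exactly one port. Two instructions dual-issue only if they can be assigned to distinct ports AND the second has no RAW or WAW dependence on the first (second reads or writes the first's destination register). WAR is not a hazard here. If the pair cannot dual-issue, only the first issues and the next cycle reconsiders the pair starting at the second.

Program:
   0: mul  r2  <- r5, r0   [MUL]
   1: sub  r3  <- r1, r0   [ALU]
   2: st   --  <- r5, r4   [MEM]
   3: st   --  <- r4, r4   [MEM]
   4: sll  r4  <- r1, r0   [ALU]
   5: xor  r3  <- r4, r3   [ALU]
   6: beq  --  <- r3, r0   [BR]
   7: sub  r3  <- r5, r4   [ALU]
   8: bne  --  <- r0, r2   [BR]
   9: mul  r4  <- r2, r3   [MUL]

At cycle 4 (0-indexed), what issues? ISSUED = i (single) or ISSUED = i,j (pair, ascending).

0. mul.MUL/sub.ALU @i0+i1  | 2-wide
1. st.MEM @i2  | no-port MEM/MEM
2. st.MEM/sll.ALU @i3+i4  | 2-wide
3. xor.ALU @i5  | RAW r3
4. beq.BR/sub.ALU @i6+i7  | 2-wide
5. bne.BR/mul.MUL @i8+i9  | 2-wide

ISSUED = 6,7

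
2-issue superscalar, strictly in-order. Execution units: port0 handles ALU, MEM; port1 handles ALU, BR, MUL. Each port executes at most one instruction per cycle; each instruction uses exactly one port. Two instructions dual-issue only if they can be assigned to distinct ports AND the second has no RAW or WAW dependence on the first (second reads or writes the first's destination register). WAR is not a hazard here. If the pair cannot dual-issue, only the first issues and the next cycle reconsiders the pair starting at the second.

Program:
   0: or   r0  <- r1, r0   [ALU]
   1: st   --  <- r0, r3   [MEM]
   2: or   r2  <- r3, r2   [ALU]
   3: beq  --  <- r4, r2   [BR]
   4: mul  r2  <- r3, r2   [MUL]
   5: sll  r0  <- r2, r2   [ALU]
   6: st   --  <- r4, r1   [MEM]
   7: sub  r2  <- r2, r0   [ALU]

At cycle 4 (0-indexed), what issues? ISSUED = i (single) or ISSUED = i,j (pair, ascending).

0. or @i0  | RAW r0
1. st+or @i1+i2  | pair
2. beq @i3  | no-port BR/MUL
3. mul @i4  | RAW r2
4. sll+st @i5+i6  | pair
5. sub @i7  | tail

ISSUED = 5,6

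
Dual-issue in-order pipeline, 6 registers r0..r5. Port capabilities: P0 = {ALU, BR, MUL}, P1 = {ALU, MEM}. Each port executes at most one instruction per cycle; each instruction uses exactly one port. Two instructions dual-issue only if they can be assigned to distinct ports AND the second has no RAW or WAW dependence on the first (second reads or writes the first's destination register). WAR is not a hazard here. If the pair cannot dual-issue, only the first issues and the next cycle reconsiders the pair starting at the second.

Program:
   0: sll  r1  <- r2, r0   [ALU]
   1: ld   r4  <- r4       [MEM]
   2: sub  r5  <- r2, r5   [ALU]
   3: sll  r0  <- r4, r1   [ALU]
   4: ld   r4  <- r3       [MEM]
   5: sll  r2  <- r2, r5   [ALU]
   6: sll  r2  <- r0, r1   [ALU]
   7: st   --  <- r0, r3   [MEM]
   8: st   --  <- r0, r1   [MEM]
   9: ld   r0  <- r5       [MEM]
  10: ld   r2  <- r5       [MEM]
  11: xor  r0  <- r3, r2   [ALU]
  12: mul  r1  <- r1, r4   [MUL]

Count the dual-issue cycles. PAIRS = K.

[0] i0+i1  sll.ALU+ld.MEM  -- pair
[1] i2+i3  sub.ALU+sll.ALU  -- pair
[2] i4+i5  ld.MEM+sll.ALU  -- pair
[3] i6+i7  sll.ALU+st.MEM  -- pair
[4] i8  st.MEM  -- no-port MEM/MEM
[5] i9  ld.MEM  -- no-port MEM/MEM
[6] i10  ld.MEM  -- RAW r2
[7] i11+i12  xor.ALU+mul.MUL  -- pair

PAIRS = 5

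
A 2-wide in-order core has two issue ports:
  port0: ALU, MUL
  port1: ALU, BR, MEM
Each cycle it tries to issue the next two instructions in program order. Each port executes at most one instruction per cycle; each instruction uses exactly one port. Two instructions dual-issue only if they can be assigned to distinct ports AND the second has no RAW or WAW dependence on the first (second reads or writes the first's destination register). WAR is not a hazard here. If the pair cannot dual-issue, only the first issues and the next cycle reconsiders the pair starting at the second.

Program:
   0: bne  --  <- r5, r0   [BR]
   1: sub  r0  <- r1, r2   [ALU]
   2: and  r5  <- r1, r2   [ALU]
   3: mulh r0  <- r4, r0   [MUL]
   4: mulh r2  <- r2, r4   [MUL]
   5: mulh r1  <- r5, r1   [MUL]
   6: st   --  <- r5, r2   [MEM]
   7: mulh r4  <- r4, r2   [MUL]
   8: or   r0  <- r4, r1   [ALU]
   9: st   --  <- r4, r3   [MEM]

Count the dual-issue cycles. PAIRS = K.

PAIRS = 4

  cy0 -> i0+i1 (bne sub) dual
  cy1 -> i2+i3 (and mulh) dual
  cy2 -> i4 (mulh) no-port MUL/MUL
  cy3 -> i5+i6 (mulh st) dual
  cy4 -> i7 (mulh) RAW r4
  cy5 -> i8+i9 (or st) dual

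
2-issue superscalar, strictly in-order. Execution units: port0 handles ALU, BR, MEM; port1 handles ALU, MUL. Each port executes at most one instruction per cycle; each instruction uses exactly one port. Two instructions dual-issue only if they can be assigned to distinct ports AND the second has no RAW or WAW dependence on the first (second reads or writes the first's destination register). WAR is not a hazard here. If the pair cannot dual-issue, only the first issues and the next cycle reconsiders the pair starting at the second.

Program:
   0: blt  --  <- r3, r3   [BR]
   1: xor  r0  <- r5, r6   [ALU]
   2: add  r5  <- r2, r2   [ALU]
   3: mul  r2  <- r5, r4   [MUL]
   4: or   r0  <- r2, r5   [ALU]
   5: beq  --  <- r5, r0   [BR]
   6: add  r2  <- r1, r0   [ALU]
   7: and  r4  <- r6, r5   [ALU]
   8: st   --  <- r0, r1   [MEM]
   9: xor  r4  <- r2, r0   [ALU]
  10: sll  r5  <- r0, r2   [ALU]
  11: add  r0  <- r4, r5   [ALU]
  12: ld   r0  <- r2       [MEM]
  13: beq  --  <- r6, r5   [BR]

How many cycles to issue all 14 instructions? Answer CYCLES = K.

CYCLES = 10

c0: i0/i1 blt xor  2-wide
c1: i2 add  RAW r5
c2: i3 mul  RAW r2
c3: i4 or  RAW r0
c4: i5/i6 beq add  2-wide
c5: i7/i8 and st  2-wide
c6: i9/i10 xor sll  2-wide
c7: i11 add  WAW r0
c8: i12 ld  no-port MEM/BR
c9: i13 beq  tail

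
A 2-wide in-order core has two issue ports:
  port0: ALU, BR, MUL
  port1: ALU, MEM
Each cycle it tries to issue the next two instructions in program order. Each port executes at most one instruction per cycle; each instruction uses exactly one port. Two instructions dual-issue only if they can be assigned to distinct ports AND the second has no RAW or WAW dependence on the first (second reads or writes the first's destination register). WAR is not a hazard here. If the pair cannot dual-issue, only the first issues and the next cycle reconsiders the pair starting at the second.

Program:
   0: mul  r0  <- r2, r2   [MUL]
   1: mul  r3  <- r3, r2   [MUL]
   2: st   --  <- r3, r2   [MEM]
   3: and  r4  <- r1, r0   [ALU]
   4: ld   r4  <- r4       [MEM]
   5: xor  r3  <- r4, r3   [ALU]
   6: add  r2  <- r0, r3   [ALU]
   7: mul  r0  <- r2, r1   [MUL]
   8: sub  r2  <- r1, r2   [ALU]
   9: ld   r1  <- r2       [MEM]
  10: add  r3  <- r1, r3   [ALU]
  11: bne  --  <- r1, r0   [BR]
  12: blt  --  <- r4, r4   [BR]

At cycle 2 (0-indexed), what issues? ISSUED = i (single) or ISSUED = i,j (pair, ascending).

ISSUED = 2,3

#0 head=0: mul i0 no-port MUL/MUL
#1 head=1: mul i1 RAW r3
#2 head=2: st/and i2,i3 dual
#3 head=4: ld i4 RAW r4
#4 head=5: xor i5 RAW r3
#5 head=6: add i6 RAW r2
#6 head=7: mul/sub i7,i8 dual
#7 head=9: ld i9 RAW r1
#8 head=10: add/bne i10,i11 dual
#9 head=12: blt i12 tail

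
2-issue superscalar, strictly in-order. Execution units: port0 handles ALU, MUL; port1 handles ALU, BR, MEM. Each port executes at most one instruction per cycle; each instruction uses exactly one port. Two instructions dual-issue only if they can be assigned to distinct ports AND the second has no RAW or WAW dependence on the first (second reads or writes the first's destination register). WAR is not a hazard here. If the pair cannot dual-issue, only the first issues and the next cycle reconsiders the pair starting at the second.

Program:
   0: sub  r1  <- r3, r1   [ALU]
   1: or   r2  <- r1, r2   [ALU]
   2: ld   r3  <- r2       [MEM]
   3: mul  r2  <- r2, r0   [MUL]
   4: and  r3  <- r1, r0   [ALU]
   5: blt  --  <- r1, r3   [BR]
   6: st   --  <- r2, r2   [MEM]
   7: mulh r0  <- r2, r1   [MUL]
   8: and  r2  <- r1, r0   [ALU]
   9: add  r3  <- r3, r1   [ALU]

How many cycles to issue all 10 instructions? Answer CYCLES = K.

CYCLES = 7

#0 head=0: sub i0 RAW r1
#1 head=1: or i1 RAW r2
#2 head=2: ld/mul i2,i3 dual
#3 head=4: and i4 RAW r3
#4 head=5: blt i5 no-port BR/MEM
#5 head=6: st/mulh i6,i7 dual
#6 head=8: and/add i8,i9 dual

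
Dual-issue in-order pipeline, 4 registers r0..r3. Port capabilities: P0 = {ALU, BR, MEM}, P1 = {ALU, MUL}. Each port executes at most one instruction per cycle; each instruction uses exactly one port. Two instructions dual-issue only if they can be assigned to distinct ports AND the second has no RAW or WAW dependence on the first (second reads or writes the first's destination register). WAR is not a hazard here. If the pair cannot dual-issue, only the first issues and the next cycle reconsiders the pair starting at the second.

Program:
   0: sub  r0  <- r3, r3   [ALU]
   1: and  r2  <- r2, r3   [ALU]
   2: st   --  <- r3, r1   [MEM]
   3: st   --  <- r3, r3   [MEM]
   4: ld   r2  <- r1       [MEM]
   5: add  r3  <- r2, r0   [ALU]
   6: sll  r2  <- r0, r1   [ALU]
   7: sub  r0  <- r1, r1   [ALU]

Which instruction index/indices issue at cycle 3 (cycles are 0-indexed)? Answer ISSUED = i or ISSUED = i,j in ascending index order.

ISSUED = 4

[0] i0+i1  sub and  -- pair
[1] i2  st  -- no-port MEM/MEM
[2] i3  st  -- no-port MEM/MEM
[3] i4  ld  -- RAW r2
[4] i5+i6  add sll  -- pair
[5] i7  sub  -- tail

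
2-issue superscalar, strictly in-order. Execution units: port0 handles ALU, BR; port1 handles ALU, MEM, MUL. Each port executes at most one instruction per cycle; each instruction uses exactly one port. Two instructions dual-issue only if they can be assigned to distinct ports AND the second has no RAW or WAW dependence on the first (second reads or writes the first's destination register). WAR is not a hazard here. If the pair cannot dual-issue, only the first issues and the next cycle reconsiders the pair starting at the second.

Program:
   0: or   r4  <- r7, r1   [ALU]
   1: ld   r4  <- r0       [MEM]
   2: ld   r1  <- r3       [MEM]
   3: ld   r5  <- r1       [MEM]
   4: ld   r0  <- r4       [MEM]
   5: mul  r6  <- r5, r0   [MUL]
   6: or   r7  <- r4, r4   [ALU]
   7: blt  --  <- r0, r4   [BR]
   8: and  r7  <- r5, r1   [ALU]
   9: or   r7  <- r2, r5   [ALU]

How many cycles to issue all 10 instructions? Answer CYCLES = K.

  cy0 -> i0 (or.ALU) WAW r4
  cy1 -> i1 (ld.MEM) no-port MEM/MEM
  cy2 -> i2 (ld.MEM) no-port MEM/MEM
  cy3 -> i3 (ld.MEM) no-port MEM/MEM
  cy4 -> i4 (ld.MEM) no-port MEM/MUL
  cy5 -> i5,i6 (mul.MUL;or.ALU) 2-wide
  cy6 -> i7,i8 (blt.BR;and.ALU) 2-wide
  cy7 -> i9 (or.ALU) tail

CYCLES = 8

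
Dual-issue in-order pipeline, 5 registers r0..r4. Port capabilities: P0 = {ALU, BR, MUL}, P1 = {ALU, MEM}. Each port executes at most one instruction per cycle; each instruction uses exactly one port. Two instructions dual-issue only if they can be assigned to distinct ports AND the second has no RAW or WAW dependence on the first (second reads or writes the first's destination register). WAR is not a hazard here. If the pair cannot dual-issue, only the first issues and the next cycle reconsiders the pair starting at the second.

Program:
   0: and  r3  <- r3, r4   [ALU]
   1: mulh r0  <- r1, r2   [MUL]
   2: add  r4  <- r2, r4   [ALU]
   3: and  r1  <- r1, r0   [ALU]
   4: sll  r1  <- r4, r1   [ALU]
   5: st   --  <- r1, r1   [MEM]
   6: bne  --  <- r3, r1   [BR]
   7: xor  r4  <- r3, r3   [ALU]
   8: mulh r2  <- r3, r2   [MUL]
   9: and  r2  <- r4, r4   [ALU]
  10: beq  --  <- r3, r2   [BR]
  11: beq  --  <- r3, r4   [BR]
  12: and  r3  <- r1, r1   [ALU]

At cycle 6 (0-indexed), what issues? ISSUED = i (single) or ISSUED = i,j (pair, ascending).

ISSUED = 10

c0: i0,i1 and.ALU mulh.MUL  dual
c1: i2,i3 add.ALU and.ALU  dual
c2: i4 sll.ALU  RAW r1
c3: i5,i6 st.MEM bne.BR  dual
c4: i7,i8 xor.ALU mulh.MUL  dual
c5: i9 and.ALU  RAW r2
c6: i10 beq.BR  no-port BR/BR
c7: i11,i12 beq.BR and.ALU  dual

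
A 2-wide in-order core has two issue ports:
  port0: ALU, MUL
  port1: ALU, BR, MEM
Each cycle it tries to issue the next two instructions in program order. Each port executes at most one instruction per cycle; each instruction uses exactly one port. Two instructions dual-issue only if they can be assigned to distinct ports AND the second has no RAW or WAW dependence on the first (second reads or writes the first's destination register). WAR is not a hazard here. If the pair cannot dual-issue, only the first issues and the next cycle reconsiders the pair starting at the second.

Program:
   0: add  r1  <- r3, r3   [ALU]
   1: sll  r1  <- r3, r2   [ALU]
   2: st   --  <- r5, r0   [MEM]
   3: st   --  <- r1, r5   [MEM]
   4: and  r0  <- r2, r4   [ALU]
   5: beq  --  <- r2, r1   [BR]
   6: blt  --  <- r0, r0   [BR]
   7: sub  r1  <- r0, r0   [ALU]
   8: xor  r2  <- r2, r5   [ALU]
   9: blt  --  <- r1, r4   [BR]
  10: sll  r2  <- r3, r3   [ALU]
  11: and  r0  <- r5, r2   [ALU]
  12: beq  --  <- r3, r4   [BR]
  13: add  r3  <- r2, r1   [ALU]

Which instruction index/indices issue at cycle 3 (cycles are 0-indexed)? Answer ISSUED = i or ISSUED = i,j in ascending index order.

  cy0 -> i0 (add.ALU) WAW r1
  cy1 -> i1/i2 (sll.ALU+st.MEM) dual
  cy2 -> i3/i4 (st.MEM+and.ALU) dual
  cy3 -> i5 (beq.BR) no-port BR/BR
  cy4 -> i6/i7 (blt.BR+sub.ALU) dual
  cy5 -> i8/i9 (xor.ALU+blt.BR) dual
  cy6 -> i10 (sll.ALU) RAW r2
  cy7 -> i11/i12 (and.ALU+beq.BR) dual
  cy8 -> i13 (add.ALU) tail

ISSUED = 5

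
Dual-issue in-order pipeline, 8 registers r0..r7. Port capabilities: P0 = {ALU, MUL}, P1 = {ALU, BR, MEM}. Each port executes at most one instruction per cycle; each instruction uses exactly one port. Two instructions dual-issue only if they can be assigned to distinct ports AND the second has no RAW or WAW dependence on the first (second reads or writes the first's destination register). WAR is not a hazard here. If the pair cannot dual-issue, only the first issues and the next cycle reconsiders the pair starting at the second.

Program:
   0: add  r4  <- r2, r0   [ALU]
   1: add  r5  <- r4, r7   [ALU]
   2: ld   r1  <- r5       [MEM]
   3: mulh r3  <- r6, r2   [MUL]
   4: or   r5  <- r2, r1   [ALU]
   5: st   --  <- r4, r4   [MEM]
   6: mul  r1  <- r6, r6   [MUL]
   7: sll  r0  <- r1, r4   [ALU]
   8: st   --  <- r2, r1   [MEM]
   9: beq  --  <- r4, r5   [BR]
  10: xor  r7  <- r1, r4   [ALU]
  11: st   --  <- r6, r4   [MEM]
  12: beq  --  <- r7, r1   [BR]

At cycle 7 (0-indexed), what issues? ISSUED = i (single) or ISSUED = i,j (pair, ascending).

ISSUED = 11

0. add @i0  | RAW r4
1. add @i1  | RAW r5
2. ld;mulh @i2,i3  | 2-wide
3. or;st @i4,i5  | 2-wide
4. mul @i6  | RAW r1
5. sll;st @i7,i8  | 2-wide
6. beq;xor @i9,i10  | 2-wide
7. st @i11  | no-port MEM/BR
8. beq @i12  | tail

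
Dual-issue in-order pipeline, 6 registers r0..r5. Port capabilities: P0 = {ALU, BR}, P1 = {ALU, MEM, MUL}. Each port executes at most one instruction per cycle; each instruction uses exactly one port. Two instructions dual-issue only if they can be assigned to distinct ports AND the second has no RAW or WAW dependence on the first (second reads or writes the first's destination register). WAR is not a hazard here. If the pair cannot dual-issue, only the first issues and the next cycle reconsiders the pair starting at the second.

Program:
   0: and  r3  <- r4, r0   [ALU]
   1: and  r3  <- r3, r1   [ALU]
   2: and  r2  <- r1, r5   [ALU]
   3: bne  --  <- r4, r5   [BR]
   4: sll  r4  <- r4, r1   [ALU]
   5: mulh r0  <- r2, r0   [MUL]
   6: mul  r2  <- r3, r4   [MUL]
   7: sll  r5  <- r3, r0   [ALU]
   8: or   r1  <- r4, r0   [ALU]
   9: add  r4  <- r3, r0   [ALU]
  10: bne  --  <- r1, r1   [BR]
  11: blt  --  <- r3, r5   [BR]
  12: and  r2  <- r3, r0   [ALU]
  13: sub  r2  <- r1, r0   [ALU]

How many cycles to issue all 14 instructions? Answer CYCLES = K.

CYCLES = 9

t=0 i0:and ; RAW+WAW r3
t=1 i1+i2:and and ; pair
t=2 i3+i4:bne sll ; pair
t=3 i5:mulh ; no-port MUL/MUL
t=4 i6+i7:mul sll ; pair
t=5 i8+i9:or add ; pair
t=6 i10:bne ; no-port BR/BR
t=7 i11+i12:blt and ; pair
t=8 i13:sub ; tail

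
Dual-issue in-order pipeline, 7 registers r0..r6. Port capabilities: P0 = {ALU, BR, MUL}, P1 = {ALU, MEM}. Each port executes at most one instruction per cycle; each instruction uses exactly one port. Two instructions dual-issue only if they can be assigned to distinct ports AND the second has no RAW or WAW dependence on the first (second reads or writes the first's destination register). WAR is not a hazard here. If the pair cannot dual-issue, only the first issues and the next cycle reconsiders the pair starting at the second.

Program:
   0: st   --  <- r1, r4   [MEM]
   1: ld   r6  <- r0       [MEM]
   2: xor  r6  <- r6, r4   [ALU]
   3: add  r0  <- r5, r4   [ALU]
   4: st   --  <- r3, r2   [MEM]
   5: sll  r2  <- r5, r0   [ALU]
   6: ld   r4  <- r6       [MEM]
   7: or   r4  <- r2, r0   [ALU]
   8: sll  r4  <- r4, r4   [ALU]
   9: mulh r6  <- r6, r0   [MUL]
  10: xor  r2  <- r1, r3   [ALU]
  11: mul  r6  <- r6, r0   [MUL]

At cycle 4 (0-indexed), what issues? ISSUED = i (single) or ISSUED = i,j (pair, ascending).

c0: i0 st.MEM  no-port MEM/MEM
c1: i1 ld.MEM  RAW+WAW r6
c2: i2+i3 xor.ALU;add.ALU  dual
c3: i4+i5 st.MEM;sll.ALU  dual
c4: i6 ld.MEM  WAW r4
c5: i7 or.ALU  RAW+WAW r4
c6: i8+i9 sll.ALU;mulh.MUL  dual
c7: i10+i11 xor.ALU;mul.MUL  dual

ISSUED = 6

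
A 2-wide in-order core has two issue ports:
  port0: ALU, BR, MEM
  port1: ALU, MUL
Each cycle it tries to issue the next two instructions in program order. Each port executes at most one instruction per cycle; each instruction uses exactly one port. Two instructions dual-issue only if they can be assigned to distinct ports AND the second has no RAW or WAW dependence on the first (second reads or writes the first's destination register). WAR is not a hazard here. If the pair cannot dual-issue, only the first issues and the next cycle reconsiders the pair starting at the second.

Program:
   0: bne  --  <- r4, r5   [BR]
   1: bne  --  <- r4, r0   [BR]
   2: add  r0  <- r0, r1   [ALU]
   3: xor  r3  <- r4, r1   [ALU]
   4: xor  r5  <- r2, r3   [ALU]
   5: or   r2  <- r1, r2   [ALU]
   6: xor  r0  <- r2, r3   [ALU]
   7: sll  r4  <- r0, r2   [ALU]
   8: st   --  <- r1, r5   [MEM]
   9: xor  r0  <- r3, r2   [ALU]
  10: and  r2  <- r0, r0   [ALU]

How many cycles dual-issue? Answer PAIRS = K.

PAIRS = 3

t=0 i0:bne.BR ; no-port BR/BR
t=1 i1/i2:bne.BR add.ALU ; dual
t=2 i3:xor.ALU ; RAW r3
t=3 i4/i5:xor.ALU or.ALU ; dual
t=4 i6:xor.ALU ; RAW r0
t=5 i7/i8:sll.ALU st.MEM ; dual
t=6 i9:xor.ALU ; RAW r0
t=7 i10:and.ALU ; tail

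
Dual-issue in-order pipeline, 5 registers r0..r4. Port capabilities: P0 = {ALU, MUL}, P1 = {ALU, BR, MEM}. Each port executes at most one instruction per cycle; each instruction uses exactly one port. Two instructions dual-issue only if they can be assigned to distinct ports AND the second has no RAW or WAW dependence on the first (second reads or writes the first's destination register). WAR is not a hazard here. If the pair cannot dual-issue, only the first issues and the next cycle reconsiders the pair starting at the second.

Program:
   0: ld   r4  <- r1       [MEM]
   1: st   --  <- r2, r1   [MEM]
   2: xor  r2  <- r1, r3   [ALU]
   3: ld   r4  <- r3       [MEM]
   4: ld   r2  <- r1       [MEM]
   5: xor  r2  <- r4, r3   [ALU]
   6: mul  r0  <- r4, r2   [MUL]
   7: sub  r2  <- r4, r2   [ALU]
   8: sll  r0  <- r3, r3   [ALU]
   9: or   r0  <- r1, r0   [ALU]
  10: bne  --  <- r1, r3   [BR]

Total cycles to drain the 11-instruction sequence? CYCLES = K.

CYCLES = 8

t=0 i0:ld ; no-port MEM/MEM
t=1 i1+i2:st xor ; dual
t=2 i3:ld ; no-port MEM/MEM
t=3 i4:ld ; WAW r2
t=4 i5:xor ; RAW r2
t=5 i6+i7:mul sub ; dual
t=6 i8:sll ; RAW+WAW r0
t=7 i9+i10:or bne ; dual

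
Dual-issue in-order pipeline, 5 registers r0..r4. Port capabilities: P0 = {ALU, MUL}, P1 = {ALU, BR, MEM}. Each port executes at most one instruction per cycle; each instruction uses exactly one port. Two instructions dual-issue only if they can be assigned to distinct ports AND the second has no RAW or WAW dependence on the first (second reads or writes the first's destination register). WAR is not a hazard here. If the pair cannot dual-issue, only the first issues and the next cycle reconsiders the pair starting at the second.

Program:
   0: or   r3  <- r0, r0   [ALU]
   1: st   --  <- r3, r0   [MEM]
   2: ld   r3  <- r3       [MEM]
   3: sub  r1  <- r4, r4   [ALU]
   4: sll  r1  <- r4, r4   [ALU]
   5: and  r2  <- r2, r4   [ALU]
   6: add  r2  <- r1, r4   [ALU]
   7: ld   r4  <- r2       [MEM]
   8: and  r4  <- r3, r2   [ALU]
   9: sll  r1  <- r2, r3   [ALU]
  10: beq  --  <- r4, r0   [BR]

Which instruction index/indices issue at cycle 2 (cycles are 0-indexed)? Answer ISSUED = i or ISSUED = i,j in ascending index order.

#0 head=0: or.ALU i0 RAW r3
#1 head=1: st.MEM i1 no-port MEM/MEM
#2 head=2: ld.MEM+sub.ALU i2&i3 2-wide
#3 head=4: sll.ALU+and.ALU i4&i5 2-wide
#4 head=6: add.ALU i6 RAW r2
#5 head=7: ld.MEM i7 WAW r4
#6 head=8: and.ALU+sll.ALU i8&i9 2-wide
#7 head=10: beq.BR i10 tail

ISSUED = 2,3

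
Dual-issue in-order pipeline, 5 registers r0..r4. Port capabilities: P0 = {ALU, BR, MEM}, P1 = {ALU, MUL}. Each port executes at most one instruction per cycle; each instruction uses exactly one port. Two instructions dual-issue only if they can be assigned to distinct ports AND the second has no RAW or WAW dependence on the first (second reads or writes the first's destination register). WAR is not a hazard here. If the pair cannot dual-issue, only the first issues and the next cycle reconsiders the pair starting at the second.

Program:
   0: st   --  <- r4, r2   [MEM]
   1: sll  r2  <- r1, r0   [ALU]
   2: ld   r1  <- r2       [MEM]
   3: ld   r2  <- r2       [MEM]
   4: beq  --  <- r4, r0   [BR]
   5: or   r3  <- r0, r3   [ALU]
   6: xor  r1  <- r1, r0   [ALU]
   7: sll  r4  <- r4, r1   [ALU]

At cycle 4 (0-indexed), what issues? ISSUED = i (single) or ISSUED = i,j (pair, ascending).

t=0 i0&i1:st+sll ; pair
t=1 i2:ld ; no-port MEM/MEM
t=2 i3:ld ; no-port MEM/BR
t=3 i4&i5:beq+or ; pair
t=4 i6:xor ; RAW r1
t=5 i7:sll ; tail

ISSUED = 6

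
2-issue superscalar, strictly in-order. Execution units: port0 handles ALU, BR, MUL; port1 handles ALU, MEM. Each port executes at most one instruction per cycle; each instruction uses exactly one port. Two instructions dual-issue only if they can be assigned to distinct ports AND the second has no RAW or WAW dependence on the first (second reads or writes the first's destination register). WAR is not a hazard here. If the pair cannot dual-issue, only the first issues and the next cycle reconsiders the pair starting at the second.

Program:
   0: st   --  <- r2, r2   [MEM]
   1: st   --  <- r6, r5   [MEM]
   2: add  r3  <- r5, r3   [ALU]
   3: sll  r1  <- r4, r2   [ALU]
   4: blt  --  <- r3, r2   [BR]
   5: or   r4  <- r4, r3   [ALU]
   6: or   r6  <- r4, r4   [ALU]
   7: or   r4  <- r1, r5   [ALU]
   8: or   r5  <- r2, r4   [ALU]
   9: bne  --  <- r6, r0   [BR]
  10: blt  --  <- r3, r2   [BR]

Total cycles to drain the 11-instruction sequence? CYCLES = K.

CYCLES = 7

0. st.MEM @i0  | no-port MEM/MEM
1. st.MEM;add.ALU @i1+i2  | pair
2. sll.ALU;blt.BR @i3+i4  | pair
3. or.ALU @i5  | RAW r4
4. or.ALU;or.ALU @i6+i7  | pair
5. or.ALU;bne.BR @i8+i9  | pair
6. blt.BR @i10  | tail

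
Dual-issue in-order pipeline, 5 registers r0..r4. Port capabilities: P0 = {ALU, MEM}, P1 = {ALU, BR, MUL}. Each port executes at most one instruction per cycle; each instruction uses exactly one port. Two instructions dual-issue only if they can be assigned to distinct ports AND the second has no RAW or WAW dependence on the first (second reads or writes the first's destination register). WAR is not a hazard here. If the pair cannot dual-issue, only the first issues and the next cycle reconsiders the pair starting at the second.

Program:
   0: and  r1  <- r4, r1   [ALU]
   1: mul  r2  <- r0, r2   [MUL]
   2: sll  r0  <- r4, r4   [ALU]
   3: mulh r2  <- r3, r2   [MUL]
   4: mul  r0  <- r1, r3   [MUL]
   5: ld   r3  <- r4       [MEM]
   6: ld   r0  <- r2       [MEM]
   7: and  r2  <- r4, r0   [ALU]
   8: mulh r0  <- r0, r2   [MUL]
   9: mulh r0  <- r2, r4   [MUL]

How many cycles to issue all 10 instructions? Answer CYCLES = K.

CYCLES = 7

0. and.ALU+mul.MUL @i0/i1  | dual
1. sll.ALU+mulh.MUL @i2/i3  | dual
2. mul.MUL+ld.MEM @i4/i5  | dual
3. ld.MEM @i6  | RAW r0
4. and.ALU @i7  | RAW r2
5. mulh.MUL @i8  | no-port MUL/MUL
6. mulh.MUL @i9  | tail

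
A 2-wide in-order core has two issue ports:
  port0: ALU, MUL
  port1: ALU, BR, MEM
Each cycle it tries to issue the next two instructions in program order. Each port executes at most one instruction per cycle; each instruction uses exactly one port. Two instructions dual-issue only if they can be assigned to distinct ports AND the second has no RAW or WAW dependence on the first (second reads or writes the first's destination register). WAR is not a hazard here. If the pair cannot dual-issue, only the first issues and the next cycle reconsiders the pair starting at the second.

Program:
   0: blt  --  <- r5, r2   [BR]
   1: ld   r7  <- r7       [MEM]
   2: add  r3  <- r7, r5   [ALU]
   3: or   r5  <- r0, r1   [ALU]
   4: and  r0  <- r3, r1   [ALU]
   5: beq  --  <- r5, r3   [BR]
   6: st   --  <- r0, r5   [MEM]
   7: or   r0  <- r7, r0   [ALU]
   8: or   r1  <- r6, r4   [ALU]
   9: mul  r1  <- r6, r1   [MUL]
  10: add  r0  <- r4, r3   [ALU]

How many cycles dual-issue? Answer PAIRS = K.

  cy0 -> i0 (blt) no-port BR/MEM
  cy1 -> i1 (ld) RAW r7
  cy2 -> i2,i3 (add or) dual
  cy3 -> i4,i5 (and beq) dual
  cy4 -> i6,i7 (st or) dual
  cy5 -> i8 (or) RAW+WAW r1
  cy6 -> i9,i10 (mul add) dual

PAIRS = 4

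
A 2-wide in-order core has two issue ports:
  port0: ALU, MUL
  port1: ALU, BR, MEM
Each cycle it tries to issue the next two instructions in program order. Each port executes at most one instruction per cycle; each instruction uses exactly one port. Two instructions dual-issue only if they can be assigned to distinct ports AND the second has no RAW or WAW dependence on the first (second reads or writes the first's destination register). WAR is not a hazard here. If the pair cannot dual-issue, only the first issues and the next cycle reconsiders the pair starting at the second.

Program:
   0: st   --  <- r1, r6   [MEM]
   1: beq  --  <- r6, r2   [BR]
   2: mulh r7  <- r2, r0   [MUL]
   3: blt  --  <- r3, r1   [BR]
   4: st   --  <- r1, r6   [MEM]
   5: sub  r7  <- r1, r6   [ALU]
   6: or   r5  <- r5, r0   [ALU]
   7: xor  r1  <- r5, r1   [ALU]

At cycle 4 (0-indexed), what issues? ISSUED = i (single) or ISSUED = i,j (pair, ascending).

ISSUED = 6

0. st @i0  | no-port MEM/BR
1. beq+mulh @i1,i2  | pair
2. blt @i3  | no-port BR/MEM
3. st+sub @i4,i5  | pair
4. or @i6  | RAW r5
5. xor @i7  | tail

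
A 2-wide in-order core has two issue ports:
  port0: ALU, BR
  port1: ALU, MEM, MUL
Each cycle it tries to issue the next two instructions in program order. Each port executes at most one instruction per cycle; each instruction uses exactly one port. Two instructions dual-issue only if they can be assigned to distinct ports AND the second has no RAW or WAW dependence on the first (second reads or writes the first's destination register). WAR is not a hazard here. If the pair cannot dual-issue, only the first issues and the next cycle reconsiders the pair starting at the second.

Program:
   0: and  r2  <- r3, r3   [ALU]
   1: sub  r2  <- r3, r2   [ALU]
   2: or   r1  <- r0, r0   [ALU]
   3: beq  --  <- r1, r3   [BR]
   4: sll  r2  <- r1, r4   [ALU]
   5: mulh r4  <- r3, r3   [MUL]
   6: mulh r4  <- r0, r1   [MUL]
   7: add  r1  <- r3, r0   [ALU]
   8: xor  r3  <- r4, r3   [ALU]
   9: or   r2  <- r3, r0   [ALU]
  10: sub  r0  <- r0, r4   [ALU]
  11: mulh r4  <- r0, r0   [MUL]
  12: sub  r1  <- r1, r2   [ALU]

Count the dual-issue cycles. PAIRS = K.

PAIRS = 5

c0: i0 and  RAW+WAW r2
c1: i1&i2 sub+or  2-wide
c2: i3&i4 beq+sll  2-wide
c3: i5 mulh  no-port MUL/MUL
c4: i6&i7 mulh+add  2-wide
c5: i8 xor  RAW r3
c6: i9&i10 or+sub  2-wide
c7: i11&i12 mulh+sub  2-wide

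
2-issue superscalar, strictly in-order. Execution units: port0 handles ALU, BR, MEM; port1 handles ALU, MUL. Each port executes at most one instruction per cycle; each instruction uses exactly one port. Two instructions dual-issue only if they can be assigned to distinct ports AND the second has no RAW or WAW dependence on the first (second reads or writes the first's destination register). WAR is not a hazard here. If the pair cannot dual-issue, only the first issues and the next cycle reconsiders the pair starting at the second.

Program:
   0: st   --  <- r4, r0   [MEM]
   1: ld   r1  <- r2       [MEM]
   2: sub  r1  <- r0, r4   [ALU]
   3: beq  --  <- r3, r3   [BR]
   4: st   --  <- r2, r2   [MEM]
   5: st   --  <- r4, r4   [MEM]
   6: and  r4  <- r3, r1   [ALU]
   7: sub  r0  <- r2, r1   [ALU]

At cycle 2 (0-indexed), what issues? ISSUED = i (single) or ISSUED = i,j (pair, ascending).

  cy0 -> i0 (st) no-port MEM/MEM
  cy1 -> i1 (ld) WAW r1
  cy2 -> i2,i3 (sub+beq) dual
  cy3 -> i4 (st) no-port MEM/MEM
  cy4 -> i5,i6 (st+and) dual
  cy5 -> i7 (sub) tail

ISSUED = 2,3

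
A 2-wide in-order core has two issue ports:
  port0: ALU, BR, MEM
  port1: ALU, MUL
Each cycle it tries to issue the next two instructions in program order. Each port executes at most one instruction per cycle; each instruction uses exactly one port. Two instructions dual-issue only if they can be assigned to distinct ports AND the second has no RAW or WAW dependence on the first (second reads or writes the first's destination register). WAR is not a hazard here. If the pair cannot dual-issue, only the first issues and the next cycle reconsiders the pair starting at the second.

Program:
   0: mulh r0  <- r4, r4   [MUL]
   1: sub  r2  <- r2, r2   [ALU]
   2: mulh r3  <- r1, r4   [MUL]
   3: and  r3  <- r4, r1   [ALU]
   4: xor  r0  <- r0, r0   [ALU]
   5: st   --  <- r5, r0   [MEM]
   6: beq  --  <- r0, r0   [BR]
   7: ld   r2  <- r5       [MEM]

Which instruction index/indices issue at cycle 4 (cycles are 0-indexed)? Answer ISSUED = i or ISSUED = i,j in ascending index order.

  cy0 -> i0,i1 (mulh/sub) 2-wide
  cy1 -> i2 (mulh) WAW r3
  cy2 -> i3,i4 (and/xor) 2-wide
  cy3 -> i5 (st) no-port MEM/BR
  cy4 -> i6 (beq) no-port BR/MEM
  cy5 -> i7 (ld) tail

ISSUED = 6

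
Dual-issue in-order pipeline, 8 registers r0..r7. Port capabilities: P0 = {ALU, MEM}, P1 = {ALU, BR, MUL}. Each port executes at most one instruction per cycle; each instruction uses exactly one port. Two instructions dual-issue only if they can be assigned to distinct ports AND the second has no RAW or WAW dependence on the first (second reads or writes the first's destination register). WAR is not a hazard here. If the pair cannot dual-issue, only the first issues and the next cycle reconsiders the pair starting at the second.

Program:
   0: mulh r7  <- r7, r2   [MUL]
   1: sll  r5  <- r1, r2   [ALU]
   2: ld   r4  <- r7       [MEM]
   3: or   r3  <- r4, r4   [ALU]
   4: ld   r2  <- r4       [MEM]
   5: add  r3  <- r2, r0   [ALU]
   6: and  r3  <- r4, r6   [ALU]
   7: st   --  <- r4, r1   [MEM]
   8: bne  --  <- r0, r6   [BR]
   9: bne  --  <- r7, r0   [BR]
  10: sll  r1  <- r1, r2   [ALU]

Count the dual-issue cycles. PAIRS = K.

[0] i0/i1  mulh.MUL;sll.ALU  -- 2-wide
[1] i2  ld.MEM  -- RAW r4
[2] i3/i4  or.ALU;ld.MEM  -- 2-wide
[3] i5  add.ALU  -- WAW r3
[4] i6/i7  and.ALU;st.MEM  -- 2-wide
[5] i8  bne.BR  -- no-port BR/BR
[6] i9/i10  bne.BR;sll.ALU  -- 2-wide

PAIRS = 4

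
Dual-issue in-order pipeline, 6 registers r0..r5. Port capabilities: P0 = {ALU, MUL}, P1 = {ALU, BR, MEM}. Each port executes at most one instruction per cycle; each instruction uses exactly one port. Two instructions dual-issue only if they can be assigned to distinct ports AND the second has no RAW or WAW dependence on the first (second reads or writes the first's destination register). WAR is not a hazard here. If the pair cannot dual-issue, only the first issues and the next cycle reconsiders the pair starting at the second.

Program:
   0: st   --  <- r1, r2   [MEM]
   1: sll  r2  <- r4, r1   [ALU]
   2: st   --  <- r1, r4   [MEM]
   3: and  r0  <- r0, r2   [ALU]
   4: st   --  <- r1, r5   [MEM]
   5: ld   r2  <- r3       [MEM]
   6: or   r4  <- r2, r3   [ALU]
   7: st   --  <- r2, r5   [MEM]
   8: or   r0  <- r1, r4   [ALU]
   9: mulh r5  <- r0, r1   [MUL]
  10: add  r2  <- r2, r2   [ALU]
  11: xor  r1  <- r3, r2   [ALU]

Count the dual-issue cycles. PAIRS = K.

PAIRS = 4

[0] i0+i1  st/sll  -- 2-wide
[1] i2+i3  st/and  -- 2-wide
[2] i4  st  -- no-port MEM/MEM
[3] i5  ld  -- RAW r2
[4] i6+i7  or/st  -- 2-wide
[5] i8  or  -- RAW r0
[6] i9+i10  mulh/add  -- 2-wide
[7] i11  xor  -- tail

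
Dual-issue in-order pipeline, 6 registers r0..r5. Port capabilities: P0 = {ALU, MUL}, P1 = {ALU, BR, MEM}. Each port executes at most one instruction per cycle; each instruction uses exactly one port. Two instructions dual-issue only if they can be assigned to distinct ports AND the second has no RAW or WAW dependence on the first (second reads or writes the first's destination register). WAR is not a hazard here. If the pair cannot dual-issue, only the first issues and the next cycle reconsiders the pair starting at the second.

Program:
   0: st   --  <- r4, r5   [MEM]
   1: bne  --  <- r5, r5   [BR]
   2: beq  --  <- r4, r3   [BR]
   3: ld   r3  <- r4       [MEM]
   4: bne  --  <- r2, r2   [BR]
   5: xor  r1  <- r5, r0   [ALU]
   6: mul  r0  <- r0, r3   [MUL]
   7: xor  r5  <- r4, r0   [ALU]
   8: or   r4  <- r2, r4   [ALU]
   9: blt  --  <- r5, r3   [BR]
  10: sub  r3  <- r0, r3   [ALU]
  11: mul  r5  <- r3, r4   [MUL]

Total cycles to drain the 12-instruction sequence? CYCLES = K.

CYCLES = 9

#0 head=0: st i0 no-port MEM/BR
#1 head=1: bne i1 no-port BR/BR
#2 head=2: beq i2 no-port BR/MEM
#3 head=3: ld i3 no-port MEM/BR
#4 head=4: bne;xor i4&i5 2-wide
#5 head=6: mul i6 RAW r0
#6 head=7: xor;or i7&i8 2-wide
#7 head=9: blt;sub i9&i10 2-wide
#8 head=11: mul i11 tail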